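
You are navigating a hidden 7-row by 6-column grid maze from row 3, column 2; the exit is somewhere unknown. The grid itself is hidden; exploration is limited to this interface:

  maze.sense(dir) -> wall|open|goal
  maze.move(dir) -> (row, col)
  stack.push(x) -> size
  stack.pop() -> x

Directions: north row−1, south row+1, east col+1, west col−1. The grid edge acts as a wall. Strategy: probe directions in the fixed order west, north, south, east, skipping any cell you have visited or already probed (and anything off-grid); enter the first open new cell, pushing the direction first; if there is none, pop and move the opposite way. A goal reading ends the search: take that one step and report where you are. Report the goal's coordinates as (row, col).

==> sense(dir: west)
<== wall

==> sense(dir: north)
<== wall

==> sense(dir: south)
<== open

==> push(x: south)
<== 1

==> move(dir: south)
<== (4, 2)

==> sense(dir: west)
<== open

==> push(x: west)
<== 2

==> move(dir: west)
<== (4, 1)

==> sense(dir: west)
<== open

==> push(x: west)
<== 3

==> move(dir: west)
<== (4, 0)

==> sense(dir: north)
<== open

==> push(x: north)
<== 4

==> move(dir: north)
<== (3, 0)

==> sense(dir: north)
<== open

==> push(x: north)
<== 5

==> move(dir: north)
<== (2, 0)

==> sense(dir: north)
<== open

==> push(x: north)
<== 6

==> move(dir: north)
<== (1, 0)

==> sense(dir: north)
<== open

==> push(x: north)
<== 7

==> move(dir: north)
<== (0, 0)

==> sense(dir: east)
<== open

==> push(x: east)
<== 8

==> move(dir: east)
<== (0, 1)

==> sense(dir: south)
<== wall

==> sense(dir: east)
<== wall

==> pop()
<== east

==> move(dir: west)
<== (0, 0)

==> pop()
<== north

==> move(dir: south)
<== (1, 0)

==> pop()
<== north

==> move(dir: south)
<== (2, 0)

==> sense(dir: east)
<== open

==> push(x: east)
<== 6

==> move(dir: east)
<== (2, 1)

==> pop()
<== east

==> move(dir: west)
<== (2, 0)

==> pop()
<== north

==> move(dir: south)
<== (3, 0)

==> pop()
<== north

==> move(dir: south)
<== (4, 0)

==> sense(dir: south)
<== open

==> push(x: south)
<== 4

==> move(dir: south)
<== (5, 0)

==> sense(dir: south)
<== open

==> push(x: south)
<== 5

==> move(dir: south)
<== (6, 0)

==> sense(dir: east)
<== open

==> push(x: east)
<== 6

==> move(dir: east)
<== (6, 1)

==> sense(dir: north)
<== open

==> push(x: north)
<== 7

==> move(dir: north)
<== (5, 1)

==> sense(dir: east)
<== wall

==> pop()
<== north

==> move(dir: south)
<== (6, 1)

==> sense(dir: east)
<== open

==> push(x: east)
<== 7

==> move(dir: east)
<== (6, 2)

==> sense(dir: east)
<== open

==> push(x: east)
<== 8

==> move(dir: east)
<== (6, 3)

==> sense(dir: north)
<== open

==> push(x: north)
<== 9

==> move(dir: north)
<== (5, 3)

==> sense(dir: north)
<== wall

==> sense(dir: east)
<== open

==> push(x: east)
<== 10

==> move(dir: east)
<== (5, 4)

==> sense(dir: north)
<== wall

==> sense(dir: south)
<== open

==> push(x: south)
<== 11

==> move(dir: south)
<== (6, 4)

==> sense(dir: east)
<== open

==> push(x: east)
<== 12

==> move(dir: east)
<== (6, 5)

==> sense(dir: north)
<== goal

==> move(dir: north)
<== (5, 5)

Answer: (5, 5)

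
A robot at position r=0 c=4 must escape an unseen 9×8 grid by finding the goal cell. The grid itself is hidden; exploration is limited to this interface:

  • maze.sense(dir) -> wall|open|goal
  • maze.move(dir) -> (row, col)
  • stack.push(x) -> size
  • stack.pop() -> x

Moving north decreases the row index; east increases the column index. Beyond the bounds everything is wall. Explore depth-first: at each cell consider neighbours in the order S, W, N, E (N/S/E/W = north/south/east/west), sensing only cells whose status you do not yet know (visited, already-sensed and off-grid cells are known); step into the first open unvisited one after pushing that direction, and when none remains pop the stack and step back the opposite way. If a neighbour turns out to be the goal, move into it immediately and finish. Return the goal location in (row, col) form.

> sense dir→south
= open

> push x→south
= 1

> move dir→south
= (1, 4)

> sense dir→south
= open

> push x→south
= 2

> move dir→south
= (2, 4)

> sense dir→south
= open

> push x→south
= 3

> move dir→south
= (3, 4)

> sense dir→south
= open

> push x→south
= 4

> move dir→south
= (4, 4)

> sense dir→south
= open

> push x→south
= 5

> move dir→south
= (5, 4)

> sense dir→south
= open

> push x→south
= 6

> move dir→south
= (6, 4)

> sense dir→south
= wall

> sense dir→west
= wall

> sense dir→east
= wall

> pop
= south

> move dir→north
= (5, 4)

> sense dir→west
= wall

> sense dir→east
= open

> push x→east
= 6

> move dir→east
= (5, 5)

> sense dir→north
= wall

> sense dir→east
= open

> push x→east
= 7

> move dir→east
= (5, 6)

> sense dir→south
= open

> push x→south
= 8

> move dir→south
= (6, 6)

> sense dir→south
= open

> push x→south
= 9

> move dir→south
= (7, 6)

> sense dir→south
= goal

> move dir→south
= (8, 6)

Answer: (8, 6)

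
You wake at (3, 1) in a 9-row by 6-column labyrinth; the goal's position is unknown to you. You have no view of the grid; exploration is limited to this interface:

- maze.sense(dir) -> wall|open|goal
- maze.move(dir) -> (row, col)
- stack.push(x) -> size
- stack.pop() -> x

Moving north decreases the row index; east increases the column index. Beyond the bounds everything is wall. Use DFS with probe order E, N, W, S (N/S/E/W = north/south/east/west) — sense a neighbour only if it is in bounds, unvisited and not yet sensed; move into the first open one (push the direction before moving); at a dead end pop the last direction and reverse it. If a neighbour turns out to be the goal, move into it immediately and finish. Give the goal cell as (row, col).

Now I run maze.sense(dir→east), and observe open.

I invoke stack.push(x→east), giving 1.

I try maze.move(dir→east), and get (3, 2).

Next I call maze.sense(dir→east), which returns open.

I invoke stack.push(x→east), yielding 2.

Then maze.move(dir→east), — result: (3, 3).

Calling maze.sense(dir→east), which returns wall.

Using maze.sense(dir→north), and get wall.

Using maze.sense(dir→south), → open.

I call stack.push(x→south), → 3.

I use maze.move(dir→south), → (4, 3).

Then maze.sense(dir→east), yielding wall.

I call maze.sense(dir→west), and observe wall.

I invoke maze.sense(dir→south), and get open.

Invoking stack.push(x→south), : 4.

I use maze.move(dir→south), : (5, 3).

Invoking maze.sense(dir→east), which returns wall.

Calling maze.sense(dir→west), and see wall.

I run maze.sense(dir→south), — result: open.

I invoke stack.push(x→south), giving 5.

I use maze.move(dir→south), and see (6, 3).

I use maze.sense(dir→east), and observe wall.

I invoke maze.sense(dir→west), which returns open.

Calling stack.push(x→west), giving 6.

I try maze.move(dir→west), giving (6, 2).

Using maze.sense(dir→west), — result: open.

I call stack.push(x→west), giving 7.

Using maze.move(dir→west), yielding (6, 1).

I run maze.sense(dir→north), which returns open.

I use stack.push(x→north), and get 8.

I use maze.move(dir→north), which returns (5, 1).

I call maze.sense(dir→north), and observe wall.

Using maze.sense(dir→west), yielding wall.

I run stack.pop(), and get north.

Using maze.move(dir→south), and see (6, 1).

Invoking maze.sense(dir→west), and get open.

Next I call stack.push(x→west), and see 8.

Then maze.move(dir→west), : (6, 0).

Now I run maze.sense(dir→south), and get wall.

Next I call stack.pop, → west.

I run maze.move(dir→east), and get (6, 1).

Next I call maze.sense(dir→south), — result: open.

Calling stack.push(x→south), — result: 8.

I invoke maze.move(dir→south), giving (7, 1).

I call maze.sense(dir→east), and get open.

I run stack.push(x→east), and observe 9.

Then maze.move(dir→east), yielding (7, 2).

Next I call maze.sense(dir→east), and see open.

I run stack.push(x→east), yielding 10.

I use maze.move(dir→east), which returns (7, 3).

I try maze.sense(dir→east), : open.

I use stack.push(x→east), which returns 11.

I use maze.move(dir→east), and see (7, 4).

I call maze.sense(dir→east), and see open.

Invoking stack.push(x→east), yielding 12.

I invoke maze.move(dir→east), and see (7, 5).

Next I call maze.sense(dir→north), yielding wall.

I run maze.sense(dir→south), and get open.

Next I call stack.push(x→south), giving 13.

I run maze.move(dir→south), which returns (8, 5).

I call maze.sense(dir→west), — result: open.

I use stack.push(x→west), yielding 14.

Using maze.move(dir→west), — result: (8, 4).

I use maze.sense(dir→west), and get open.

Calling stack.push(x→west), → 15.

Using maze.move(dir→west), giving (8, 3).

Using maze.sense(dir→west), → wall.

I try stack.pop(), and observe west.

Next I call maze.move(dir→east), — result: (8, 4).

Using stack.pop, and observe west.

I run maze.move(dir→east), yielding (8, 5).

Then stack.pop, → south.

I use maze.move(dir→north), yielding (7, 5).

Then stack.pop(), and observe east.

I run maze.move(dir→west), giving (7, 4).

Then stack.pop(), and get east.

Invoking maze.move(dir→west), and observe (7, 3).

Now I run stack.pop(), and get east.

I call maze.move(dir→west), and observe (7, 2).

Using stack.pop(), and see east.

Now I run maze.move(dir→west), — result: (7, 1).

I call maze.sense(dir→south), → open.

I use stack.push(x→south), → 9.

I run maze.move(dir→south), and get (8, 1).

Now I run maze.sense(dir→west), → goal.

I run maze.move(dir→west), : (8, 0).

Answer: (8, 0)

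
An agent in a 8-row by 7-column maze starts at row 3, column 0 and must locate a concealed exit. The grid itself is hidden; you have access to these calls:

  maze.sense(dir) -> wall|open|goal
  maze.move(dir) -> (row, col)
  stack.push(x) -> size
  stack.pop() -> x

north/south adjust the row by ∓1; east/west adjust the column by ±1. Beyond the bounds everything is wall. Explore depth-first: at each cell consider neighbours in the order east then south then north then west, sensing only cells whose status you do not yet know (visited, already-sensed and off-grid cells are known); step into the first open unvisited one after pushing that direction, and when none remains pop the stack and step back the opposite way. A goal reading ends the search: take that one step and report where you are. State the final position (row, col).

Do: sense[dir='east']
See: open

Do: push[x='east']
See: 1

Do: move[dir='east']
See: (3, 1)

Do: sense[dir='east']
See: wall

Do: sense[dir='south']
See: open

Do: push[x='south']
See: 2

Do: move[dir='south']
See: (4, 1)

Do: sense[dir='east']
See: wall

Do: sense[dir='south']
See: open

Do: push[x='south']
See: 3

Do: move[dir='south']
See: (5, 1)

Do: sense[dir='east']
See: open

Do: push[x='east']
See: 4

Do: move[dir='east']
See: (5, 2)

Do: sense[dir='east']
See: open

Do: push[x='east']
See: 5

Do: move[dir='east']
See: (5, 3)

Do: sense[dir='east']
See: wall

Do: sense[dir='south']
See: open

Do: push[x='south']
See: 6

Do: move[dir='south']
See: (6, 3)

Do: sense[dir='east']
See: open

Do: push[x='east']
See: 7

Do: move[dir='east']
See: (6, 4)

Do: sense[dir='east']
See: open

Do: push[x='east']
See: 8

Do: move[dir='east']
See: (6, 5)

Do: sense[dir='east']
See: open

Do: push[x='east']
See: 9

Do: move[dir='east']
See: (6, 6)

Do: sense[dir='south']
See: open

Do: push[x='south']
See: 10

Do: move[dir='south']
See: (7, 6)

Do: sense[dir='west']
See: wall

Do: pop[]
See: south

Do: move[dir='north']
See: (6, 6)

Do: sense[dir='north']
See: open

Do: push[x='north']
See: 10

Do: move[dir='north']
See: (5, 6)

Do: sense[dir='north']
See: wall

Do: sense[dir='west']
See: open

Do: push[x='west']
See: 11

Do: move[dir='west']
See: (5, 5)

Do: sense[dir='north']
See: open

Do: push[x='north']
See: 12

Do: move[dir='north']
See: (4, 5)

Do: sense[dir='north']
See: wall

Do: sense[dir='west']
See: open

Do: push[x='west']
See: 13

Do: move[dir='west']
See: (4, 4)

Do: sense[dir='north']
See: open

Do: push[x='north']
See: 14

Do: move[dir='north']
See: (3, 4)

Do: sense[dir='north']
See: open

Do: push[x='north']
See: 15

Do: move[dir='north']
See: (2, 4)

Do: sense[dir='east']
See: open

Do: push[x='east']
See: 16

Do: move[dir='east']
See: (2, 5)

Do: sense[dir='east']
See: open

Do: push[x='east']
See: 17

Do: move[dir='east']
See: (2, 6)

Do: sense[dir='south']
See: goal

Do: move[dir='south']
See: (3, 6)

Answer: (3, 6)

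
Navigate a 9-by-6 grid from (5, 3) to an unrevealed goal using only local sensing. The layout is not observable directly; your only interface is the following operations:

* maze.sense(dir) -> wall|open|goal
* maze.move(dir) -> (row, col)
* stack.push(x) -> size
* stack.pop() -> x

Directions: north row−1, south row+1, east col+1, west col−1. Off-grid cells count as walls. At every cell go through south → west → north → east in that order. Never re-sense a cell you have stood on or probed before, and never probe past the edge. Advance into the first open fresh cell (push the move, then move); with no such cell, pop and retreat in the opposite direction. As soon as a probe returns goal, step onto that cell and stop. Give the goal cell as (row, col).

Do: maze.sense[dir: south]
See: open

Do: stack.push[x: south]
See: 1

Do: maze.move[dir: south]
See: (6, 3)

Do: maze.sense[dir: south]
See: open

Do: stack.push[x: south]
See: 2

Do: maze.move[dir: south]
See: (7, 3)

Do: maze.sense[dir: south]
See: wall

Do: maze.sense[dir: west]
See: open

Do: stack.push[x: west]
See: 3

Do: maze.move[dir: west]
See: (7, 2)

Do: maze.sense[dir: south]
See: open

Do: stack.push[x: south]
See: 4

Do: maze.move[dir: south]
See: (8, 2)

Do: maze.sense[dir: west]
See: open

Do: stack.push[x: west]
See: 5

Do: maze.move[dir: west]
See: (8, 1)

Do: maze.sense[dir: west]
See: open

Do: stack.push[x: west]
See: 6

Do: maze.move[dir: west]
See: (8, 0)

Do: maze.sense[dir: north]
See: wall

Do: stack.pop[]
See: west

Do: maze.move[dir: east]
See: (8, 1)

Do: maze.sense[dir: north]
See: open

Do: stack.push[x: north]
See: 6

Do: maze.move[dir: north]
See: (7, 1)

Do: maze.sense[dir: north]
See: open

Do: stack.push[x: north]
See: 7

Do: maze.move[dir: north]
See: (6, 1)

Do: maze.sense[dir: west]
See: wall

Do: maze.sense[dir: north]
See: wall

Do: maze.sense[dir: east]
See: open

Do: stack.push[x: east]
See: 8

Do: maze.move[dir: east]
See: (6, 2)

Do: maze.sense[dir: north]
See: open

Do: stack.push[x: north]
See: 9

Do: maze.move[dir: north]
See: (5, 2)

Do: maze.sense[dir: north]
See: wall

Do: stack.pop[]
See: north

Do: maze.move[dir: south]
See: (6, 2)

Do: stack.pop[]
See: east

Do: maze.move[dir: west]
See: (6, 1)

Do: stack.pop[]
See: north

Do: maze.move[dir: south]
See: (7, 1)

Do: stack.pop[]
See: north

Do: maze.move[dir: south]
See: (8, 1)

Do: stack.pop[]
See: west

Do: maze.move[dir: east]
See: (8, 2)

Do: stack.pop[]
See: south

Do: maze.move[dir: north]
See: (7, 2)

Do: stack.pop[]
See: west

Do: maze.move[dir: east]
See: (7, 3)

Do: maze.sense[dir: east]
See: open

Do: stack.push[x: east]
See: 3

Do: maze.move[dir: east]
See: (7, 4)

Do: maze.sense[dir: south]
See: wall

Do: maze.sense[dir: north]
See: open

Do: stack.push[x: north]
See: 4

Do: maze.move[dir: north]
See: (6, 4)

Do: maze.sense[dir: north]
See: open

Do: stack.push[x: north]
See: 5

Do: maze.move[dir: north]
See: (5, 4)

Do: maze.sense[dir: north]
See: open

Do: stack.push[x: north]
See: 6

Do: maze.move[dir: north]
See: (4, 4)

Do: maze.sense[dir: west]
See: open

Do: stack.push[x: west]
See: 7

Do: maze.move[dir: west]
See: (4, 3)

Do: maze.sense[dir: north]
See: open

Do: stack.push[x: north]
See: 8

Do: maze.move[dir: north]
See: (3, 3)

Do: maze.sense[dir: west]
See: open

Do: stack.push[x: west]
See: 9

Do: maze.move[dir: west]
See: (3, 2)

Do: maze.sense[dir: west]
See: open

Do: stack.push[x: west]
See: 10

Do: maze.move[dir: west]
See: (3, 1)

Do: maze.sense[dir: south]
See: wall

Do: maze.sense[dir: west]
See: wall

Do: maze.sense[dir: north]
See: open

Do: stack.push[x: north]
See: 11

Do: maze.move[dir: north]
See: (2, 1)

Do: maze.sense[dir: west]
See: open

Do: stack.push[x: west]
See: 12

Do: maze.move[dir: west]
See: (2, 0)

Do: maze.sense[dir: north]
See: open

Do: stack.push[x: north]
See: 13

Do: maze.move[dir: north]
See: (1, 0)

Do: maze.sense[dir: north]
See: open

Do: stack.push[x: north]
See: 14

Do: maze.move[dir: north]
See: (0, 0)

Do: maze.sense[dir: east]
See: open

Do: stack.push[x: east]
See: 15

Do: maze.move[dir: east]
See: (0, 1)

Do: maze.sense[dir: south]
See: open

Do: stack.push[x: south]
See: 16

Do: maze.move[dir: south]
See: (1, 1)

Do: maze.sense[dir: east]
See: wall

Do: stack.pop[]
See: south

Do: maze.move[dir: north]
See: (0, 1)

Do: maze.sense[dir: east]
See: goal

Do: maze.move[dir: east]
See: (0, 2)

Answer: (0, 2)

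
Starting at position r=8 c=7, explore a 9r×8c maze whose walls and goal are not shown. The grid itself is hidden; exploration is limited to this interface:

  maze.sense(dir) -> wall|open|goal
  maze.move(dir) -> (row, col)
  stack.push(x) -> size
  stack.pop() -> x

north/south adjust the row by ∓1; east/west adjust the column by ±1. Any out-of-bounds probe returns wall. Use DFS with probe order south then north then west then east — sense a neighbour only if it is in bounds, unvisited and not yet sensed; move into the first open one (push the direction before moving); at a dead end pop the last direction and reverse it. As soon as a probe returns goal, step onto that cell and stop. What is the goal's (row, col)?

Do: sense[dir: north]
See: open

Do: push[x: north]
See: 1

Do: move[dir: north]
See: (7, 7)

Do: sense[dir: north]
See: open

Do: push[x: north]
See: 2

Do: move[dir: north]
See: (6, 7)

Do: sense[dir: north]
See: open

Do: push[x: north]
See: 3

Do: move[dir: north]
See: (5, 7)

Do: sense[dir: north]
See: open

Do: push[x: north]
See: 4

Do: move[dir: north]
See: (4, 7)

Do: sense[dir: north]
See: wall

Do: sense[dir: west]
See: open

Do: push[x: west]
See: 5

Do: move[dir: west]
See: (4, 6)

Do: sense[dir: south]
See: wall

Do: sense[dir: north]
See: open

Do: push[x: north]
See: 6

Do: move[dir: north]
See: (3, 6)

Do: sense[dir: north]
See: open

Do: push[x: north]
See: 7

Do: move[dir: north]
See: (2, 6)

Do: sense[dir: north]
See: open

Do: push[x: north]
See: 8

Do: move[dir: north]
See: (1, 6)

Do: sense[dir: north]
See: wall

Do: sense[dir: west]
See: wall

Do: sense[dir: east]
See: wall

Do: pop[]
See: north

Do: move[dir: south]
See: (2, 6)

Do: sense[dir: west]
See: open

Do: push[x: west]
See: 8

Do: move[dir: west]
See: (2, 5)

Do: sense[dir: south]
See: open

Do: push[x: south]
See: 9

Do: move[dir: south]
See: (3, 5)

Do: sense[dir: south]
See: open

Do: push[x: south]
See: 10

Do: move[dir: south]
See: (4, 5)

Do: sense[dir: south]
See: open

Do: push[x: south]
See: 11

Do: move[dir: south]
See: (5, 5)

Do: sense[dir: south]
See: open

Do: push[x: south]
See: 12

Do: move[dir: south]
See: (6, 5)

Do: sense[dir: south]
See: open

Do: push[x: south]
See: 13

Do: move[dir: south]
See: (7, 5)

Do: sense[dir: south]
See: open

Do: push[x: south]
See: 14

Do: move[dir: south]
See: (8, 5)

Do: sense[dir: west]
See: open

Do: push[x: west]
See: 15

Do: move[dir: west]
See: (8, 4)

Do: sense[dir: north]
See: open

Do: push[x: north]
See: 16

Do: move[dir: north]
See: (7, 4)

Do: sense[dir: north]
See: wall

Do: sense[dir: west]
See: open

Do: push[x: west]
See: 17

Do: move[dir: west]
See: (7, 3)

Do: sense[dir: south]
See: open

Do: push[x: south]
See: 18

Do: move[dir: south]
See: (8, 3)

Do: sense[dir: west]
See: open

Do: push[x: west]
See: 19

Do: move[dir: west]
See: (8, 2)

Do: sense[dir: north]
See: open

Do: push[x: north]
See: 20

Do: move[dir: north]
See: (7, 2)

Do: sense[dir: north]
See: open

Do: push[x: north]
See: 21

Do: move[dir: north]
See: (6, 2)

Do: sense[dir: north]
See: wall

Do: sense[dir: west]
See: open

Do: push[x: west]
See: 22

Do: move[dir: west]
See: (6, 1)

Do: sense[dir: south]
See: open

Do: push[x: south]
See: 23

Do: move[dir: south]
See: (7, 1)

Do: sense[dir: south]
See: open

Do: push[x: south]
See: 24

Do: move[dir: south]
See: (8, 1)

Do: sense[dir: west]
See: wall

Do: pop[]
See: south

Do: move[dir: north]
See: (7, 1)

Do: sense[dir: west]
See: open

Do: push[x: west]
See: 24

Do: move[dir: west]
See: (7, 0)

Do: sense[dir: north]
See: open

Do: push[x: north]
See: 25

Do: move[dir: north]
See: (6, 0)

Do: sense[dir: north]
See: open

Do: push[x: north]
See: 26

Do: move[dir: north]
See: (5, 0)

Do: sense[dir: north]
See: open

Do: push[x: north]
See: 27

Do: move[dir: north]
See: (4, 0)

Do: sense[dir: north]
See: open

Do: push[x: north]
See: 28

Do: move[dir: north]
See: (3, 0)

Do: sense[dir: north]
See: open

Do: push[x: north]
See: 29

Do: move[dir: north]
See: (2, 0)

Do: sense[dir: north]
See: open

Do: push[x: north]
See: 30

Do: move[dir: north]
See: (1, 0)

Do: sense[dir: north]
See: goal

Do: move[dir: north]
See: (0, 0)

Answer: (0, 0)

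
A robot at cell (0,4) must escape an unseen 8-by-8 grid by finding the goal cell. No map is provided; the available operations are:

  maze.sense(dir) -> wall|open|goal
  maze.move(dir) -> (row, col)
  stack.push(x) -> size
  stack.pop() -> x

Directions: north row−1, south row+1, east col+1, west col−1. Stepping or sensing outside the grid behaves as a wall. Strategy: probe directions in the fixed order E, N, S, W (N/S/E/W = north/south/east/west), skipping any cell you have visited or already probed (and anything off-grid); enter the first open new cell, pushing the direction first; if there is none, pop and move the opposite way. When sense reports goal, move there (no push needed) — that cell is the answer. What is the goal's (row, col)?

Act: maze.sense[dir: east]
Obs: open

Act: stack.push[x: east]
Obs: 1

Act: maze.move[dir: east]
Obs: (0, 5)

Act: maze.sense[dir: east]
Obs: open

Act: stack.push[x: east]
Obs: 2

Act: maze.move[dir: east]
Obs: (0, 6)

Act: maze.sense[dir: east]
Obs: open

Act: stack.push[x: east]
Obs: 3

Act: maze.move[dir: east]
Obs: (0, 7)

Act: maze.sense[dir: south]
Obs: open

Act: stack.push[x: south]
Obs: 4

Act: maze.move[dir: south]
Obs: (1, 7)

Act: maze.sense[dir: south]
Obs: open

Act: stack.push[x: south]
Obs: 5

Act: maze.move[dir: south]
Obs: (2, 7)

Act: maze.sense[dir: south]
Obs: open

Act: stack.push[x: south]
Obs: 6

Act: maze.move[dir: south]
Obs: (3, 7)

Act: maze.sense[dir: south]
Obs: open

Act: stack.push[x: south]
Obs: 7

Act: maze.move[dir: south]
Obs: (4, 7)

Act: maze.sense[dir: south]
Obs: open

Act: stack.push[x: south]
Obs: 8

Act: maze.move[dir: south]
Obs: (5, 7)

Act: maze.sense[dir: south]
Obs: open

Act: stack.push[x: south]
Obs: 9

Act: maze.move[dir: south]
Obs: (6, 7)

Act: maze.sense[dir: south]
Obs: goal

Act: maze.move[dir: south]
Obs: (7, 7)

Answer: (7, 7)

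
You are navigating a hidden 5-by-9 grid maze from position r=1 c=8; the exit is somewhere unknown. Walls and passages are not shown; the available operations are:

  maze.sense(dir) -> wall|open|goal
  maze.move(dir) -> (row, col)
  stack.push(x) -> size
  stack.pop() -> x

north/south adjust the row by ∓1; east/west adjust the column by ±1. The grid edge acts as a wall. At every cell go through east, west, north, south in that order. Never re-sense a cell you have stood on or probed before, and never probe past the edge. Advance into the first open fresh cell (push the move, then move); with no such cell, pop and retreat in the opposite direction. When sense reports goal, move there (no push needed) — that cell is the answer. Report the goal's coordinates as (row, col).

→ maze.sense(dir='west')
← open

→ stack.push(x='west')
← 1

→ maze.move(dir='west')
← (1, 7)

→ maze.sense(dir='west')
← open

→ stack.push(x='west')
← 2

→ maze.move(dir='west')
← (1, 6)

→ maze.sense(dir='west')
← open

→ stack.push(x='west')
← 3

→ maze.move(dir='west')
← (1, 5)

→ maze.sense(dir='west')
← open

→ stack.push(x='west')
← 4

→ maze.move(dir='west')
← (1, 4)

→ maze.sense(dir='west')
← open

→ stack.push(x='west')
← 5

→ maze.move(dir='west')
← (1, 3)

→ maze.sense(dir='west')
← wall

→ maze.sense(dir='north')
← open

→ stack.push(x='north')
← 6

→ maze.move(dir='north')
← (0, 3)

→ maze.sense(dir='east')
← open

→ stack.push(x='east')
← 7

→ maze.move(dir='east')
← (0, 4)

→ maze.sense(dir='east')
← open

→ stack.push(x='east')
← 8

→ maze.move(dir='east')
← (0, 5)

→ maze.sense(dir='east')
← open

→ stack.push(x='east')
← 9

→ maze.move(dir='east')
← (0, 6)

→ maze.sense(dir='east')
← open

→ stack.push(x='east')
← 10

→ maze.move(dir='east')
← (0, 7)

→ maze.sense(dir='east')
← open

→ stack.push(x='east')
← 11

→ maze.move(dir='east')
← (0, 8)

→ stack.pop()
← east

→ maze.move(dir='west')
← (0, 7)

→ stack.pop()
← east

→ maze.move(dir='west')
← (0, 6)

→ stack.pop()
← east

→ maze.move(dir='west')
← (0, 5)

→ stack.pop()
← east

→ maze.move(dir='west')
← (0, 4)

→ stack.pop()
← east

→ maze.move(dir='west')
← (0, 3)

→ maze.sense(dir='west')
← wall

→ stack.pop()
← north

→ maze.move(dir='south')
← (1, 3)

→ maze.sense(dir='south')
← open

→ stack.push(x='south')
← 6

→ maze.move(dir='south')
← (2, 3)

→ maze.sense(dir='east')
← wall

→ maze.sense(dir='west')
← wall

→ maze.sense(dir='south')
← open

→ stack.push(x='south')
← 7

→ maze.move(dir='south')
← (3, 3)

→ maze.sense(dir='east')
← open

→ stack.push(x='east')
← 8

→ maze.move(dir='east')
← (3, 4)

→ maze.sense(dir='east')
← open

→ stack.push(x='east')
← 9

→ maze.move(dir='east')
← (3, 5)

→ maze.sense(dir='east')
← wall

→ maze.sense(dir='north')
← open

→ stack.push(x='north')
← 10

→ maze.move(dir='north')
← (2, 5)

→ maze.sense(dir='east')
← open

→ stack.push(x='east')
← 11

→ maze.move(dir='east')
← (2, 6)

→ maze.sense(dir='east')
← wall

→ stack.pop()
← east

→ maze.move(dir='west')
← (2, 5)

→ stack.pop()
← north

→ maze.move(dir='south')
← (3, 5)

→ maze.sense(dir='south')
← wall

→ stack.pop()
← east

→ maze.move(dir='west')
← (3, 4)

→ maze.sense(dir='south')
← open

→ stack.push(x='south')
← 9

→ maze.move(dir='south')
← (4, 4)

→ maze.sense(dir='west')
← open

→ stack.push(x='west')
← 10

→ maze.move(dir='west')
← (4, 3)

→ maze.sense(dir='west')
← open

→ stack.push(x='west')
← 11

→ maze.move(dir='west')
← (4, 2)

→ maze.sense(dir='west')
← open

→ stack.push(x='west')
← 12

→ maze.move(dir='west')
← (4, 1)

→ maze.sense(dir='west')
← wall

→ maze.sense(dir='north')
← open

→ stack.push(x='north')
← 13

→ maze.move(dir='north')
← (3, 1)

→ maze.sense(dir='east')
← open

→ stack.push(x='east')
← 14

→ maze.move(dir='east')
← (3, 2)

→ stack.pop()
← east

→ maze.move(dir='west')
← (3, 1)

→ maze.sense(dir='west')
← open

→ stack.push(x='west')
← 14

→ maze.move(dir='west')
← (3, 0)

→ maze.sense(dir='north')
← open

→ stack.push(x='north')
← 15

→ maze.move(dir='north')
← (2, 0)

→ maze.sense(dir='east')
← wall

→ maze.sense(dir='north')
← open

→ stack.push(x='north')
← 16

→ maze.move(dir='north')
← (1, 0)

→ maze.sense(dir='east')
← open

→ stack.push(x='east')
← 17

→ maze.move(dir='east')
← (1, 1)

→ maze.sense(dir='north')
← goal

→ maze.move(dir='north')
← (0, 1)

Answer: (0, 1)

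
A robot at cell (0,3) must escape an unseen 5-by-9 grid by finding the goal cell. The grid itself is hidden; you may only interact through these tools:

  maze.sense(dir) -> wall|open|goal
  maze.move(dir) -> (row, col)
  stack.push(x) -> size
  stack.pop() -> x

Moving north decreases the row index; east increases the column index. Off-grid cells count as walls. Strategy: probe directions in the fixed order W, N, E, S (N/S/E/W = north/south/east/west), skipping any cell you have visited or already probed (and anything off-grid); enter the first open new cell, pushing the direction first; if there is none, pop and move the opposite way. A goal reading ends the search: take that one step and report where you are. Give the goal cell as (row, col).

>>> maze.sense dir→west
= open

>>> stack.push x→west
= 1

>>> maze.move dir→west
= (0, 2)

>>> maze.sense dir→west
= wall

>>> maze.sense dir→south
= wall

>>> stack.pop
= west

>>> maze.move dir→east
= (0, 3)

>>> maze.sense dir→east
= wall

>>> maze.sense dir→south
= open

>>> stack.push x→south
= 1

>>> maze.move dir→south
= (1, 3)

>>> maze.sense dir→east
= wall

>>> maze.sense dir→south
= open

>>> stack.push x→south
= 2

>>> maze.move dir→south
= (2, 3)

>>> maze.sense dir→west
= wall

>>> maze.sense dir→east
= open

>>> stack.push x→east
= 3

>>> maze.move dir→east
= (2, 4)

>>> maze.sense dir→east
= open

>>> stack.push x→east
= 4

>>> maze.move dir→east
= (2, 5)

>>> maze.sense dir→north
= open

>>> stack.push x→north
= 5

>>> maze.move dir→north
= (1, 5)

>>> maze.sense dir→north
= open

>>> stack.push x→north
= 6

>>> maze.move dir→north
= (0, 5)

>>> maze.sense dir→east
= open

>>> stack.push x→east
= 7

>>> maze.move dir→east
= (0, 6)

>>> maze.sense dir→east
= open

>>> stack.push x→east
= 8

>>> maze.move dir→east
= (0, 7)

>>> maze.sense dir→east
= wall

>>> maze.sense dir→south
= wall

>>> stack.pop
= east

>>> maze.move dir→west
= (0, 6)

>>> maze.sense dir→south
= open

>>> stack.push x→south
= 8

>>> maze.move dir→south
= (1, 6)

>>> maze.sense dir→south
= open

>>> stack.push x→south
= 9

>>> maze.move dir→south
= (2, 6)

>>> maze.sense dir→east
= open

>>> stack.push x→east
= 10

>>> maze.move dir→east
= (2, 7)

>>> maze.sense dir→east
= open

>>> stack.push x→east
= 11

>>> maze.move dir→east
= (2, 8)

>>> maze.sense dir→north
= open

>>> stack.push x→north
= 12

>>> maze.move dir→north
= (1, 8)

>>> stack.pop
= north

>>> maze.move dir→south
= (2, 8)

>>> maze.sense dir→south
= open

>>> stack.push x→south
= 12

>>> maze.move dir→south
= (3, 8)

>>> maze.sense dir→west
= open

>>> stack.push x→west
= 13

>>> maze.move dir→west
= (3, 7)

>>> maze.sense dir→west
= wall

>>> maze.sense dir→south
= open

>>> stack.push x→south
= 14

>>> maze.move dir→south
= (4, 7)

>>> maze.sense dir→west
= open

>>> stack.push x→west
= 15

>>> maze.move dir→west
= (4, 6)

>>> maze.sense dir→west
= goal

>>> maze.move dir→west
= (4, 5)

Answer: (4, 5)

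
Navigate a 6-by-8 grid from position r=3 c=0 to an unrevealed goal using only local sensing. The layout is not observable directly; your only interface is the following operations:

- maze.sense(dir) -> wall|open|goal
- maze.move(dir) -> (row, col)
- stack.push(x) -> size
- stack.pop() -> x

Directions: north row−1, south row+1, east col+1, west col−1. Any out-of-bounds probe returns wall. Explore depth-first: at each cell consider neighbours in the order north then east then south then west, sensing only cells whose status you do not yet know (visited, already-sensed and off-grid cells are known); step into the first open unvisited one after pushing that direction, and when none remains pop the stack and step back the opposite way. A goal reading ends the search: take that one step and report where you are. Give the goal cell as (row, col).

CALL maze.sense[dir='north']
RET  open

CALL stack.push[x='north']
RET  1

CALL maze.move[dir='north']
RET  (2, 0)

CALL maze.sense[dir='north']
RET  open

CALL stack.push[x='north']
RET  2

CALL maze.move[dir='north']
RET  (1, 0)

CALL maze.sense[dir='north']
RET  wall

CALL maze.sense[dir='east']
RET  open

CALL stack.push[x='east']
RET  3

CALL maze.move[dir='east']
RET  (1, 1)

CALL maze.sense[dir='north']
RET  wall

CALL maze.sense[dir='east']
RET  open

CALL stack.push[x='east']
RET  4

CALL maze.move[dir='east']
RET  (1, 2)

CALL maze.sense[dir='north']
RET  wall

CALL maze.sense[dir='east']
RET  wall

CALL maze.sense[dir='south']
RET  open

CALL stack.push[x='south']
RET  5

CALL maze.move[dir='south']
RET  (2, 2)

CALL maze.sense[dir='east']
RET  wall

CALL maze.sense[dir='south']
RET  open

CALL stack.push[x='south']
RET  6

CALL maze.move[dir='south']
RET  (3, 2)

CALL maze.sense[dir='east']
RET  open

CALL stack.push[x='east']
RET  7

CALL maze.move[dir='east']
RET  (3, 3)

CALL maze.sense[dir='east']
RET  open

CALL stack.push[x='east']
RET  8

CALL maze.move[dir='east']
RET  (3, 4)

CALL maze.sense[dir='north']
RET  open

CALL stack.push[x='north']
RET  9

CALL maze.move[dir='north']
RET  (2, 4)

CALL maze.sense[dir='north']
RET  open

CALL stack.push[x='north']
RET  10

CALL maze.move[dir='north']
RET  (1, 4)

CALL maze.sense[dir='north']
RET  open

CALL stack.push[x='north']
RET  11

CALL maze.move[dir='north']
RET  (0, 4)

CALL maze.sense[dir='east']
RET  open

CALL stack.push[x='east']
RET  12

CALL maze.move[dir='east']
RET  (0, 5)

CALL maze.sense[dir='east']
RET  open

CALL stack.push[x='east']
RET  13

CALL maze.move[dir='east']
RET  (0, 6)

CALL maze.sense[dir='east']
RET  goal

CALL maze.move[dir='east']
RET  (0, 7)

Answer: (0, 7)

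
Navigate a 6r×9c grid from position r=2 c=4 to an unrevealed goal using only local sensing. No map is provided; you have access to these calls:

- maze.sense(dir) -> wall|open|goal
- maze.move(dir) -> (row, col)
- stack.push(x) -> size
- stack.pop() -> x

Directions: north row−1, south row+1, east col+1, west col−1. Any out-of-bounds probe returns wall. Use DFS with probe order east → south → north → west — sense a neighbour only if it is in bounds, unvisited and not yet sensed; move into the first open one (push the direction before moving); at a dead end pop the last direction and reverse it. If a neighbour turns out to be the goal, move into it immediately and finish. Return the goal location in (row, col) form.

Then maze.sense(east), yielding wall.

Using maze.sense(south), yielding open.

I try stack.push(south), : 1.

Next I call maze.move(south), — result: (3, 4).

Using maze.sense(east), and see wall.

I try maze.sense(south), yielding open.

Now I run stack.push(south), and observe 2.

Then maze.move(south), : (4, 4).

I call maze.sense(east), giving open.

Next I call stack.push(east), which returns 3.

Next I call maze.move(east), which returns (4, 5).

Calling maze.sense(east), → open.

I call stack.push(east), and observe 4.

Next I call maze.move(east), which returns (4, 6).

I run maze.sense(east), → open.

I invoke stack.push(east), and get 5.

Next I call maze.move(east), which returns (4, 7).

Next I call maze.sense(east), and get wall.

I use maze.sense(south), and see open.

I use stack.push(south), which returns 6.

Now I run maze.move(south), yielding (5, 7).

Next I call maze.sense(east), → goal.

Invoking maze.move(east), yielding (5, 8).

Answer: (5, 8)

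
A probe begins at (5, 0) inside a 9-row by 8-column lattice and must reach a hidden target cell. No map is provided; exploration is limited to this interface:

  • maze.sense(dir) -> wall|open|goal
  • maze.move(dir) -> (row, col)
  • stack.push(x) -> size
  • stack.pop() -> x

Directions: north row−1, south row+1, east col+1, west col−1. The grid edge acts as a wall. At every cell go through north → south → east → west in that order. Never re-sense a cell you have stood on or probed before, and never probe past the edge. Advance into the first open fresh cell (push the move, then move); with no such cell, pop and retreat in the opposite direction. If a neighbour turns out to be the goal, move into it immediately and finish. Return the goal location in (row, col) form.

·→ sense(dir: north)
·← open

·→ push(x: north)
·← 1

·→ move(dir: north)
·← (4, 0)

·→ sense(dir: north)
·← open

·→ push(x: north)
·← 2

·→ move(dir: north)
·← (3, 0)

·→ sense(dir: north)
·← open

·→ push(x: north)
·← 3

·→ move(dir: north)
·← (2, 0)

·→ sense(dir: north)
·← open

·→ push(x: north)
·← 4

·→ move(dir: north)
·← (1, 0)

·→ sense(dir: north)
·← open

·→ push(x: north)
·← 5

·→ move(dir: north)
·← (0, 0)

·→ sense(dir: east)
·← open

·→ push(x: east)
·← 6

·→ move(dir: east)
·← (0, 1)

·→ sense(dir: south)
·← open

·→ push(x: south)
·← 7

·→ move(dir: south)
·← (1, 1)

·→ sense(dir: south)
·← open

·→ push(x: south)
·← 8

·→ move(dir: south)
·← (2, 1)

·→ sense(dir: south)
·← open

·→ push(x: south)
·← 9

·→ move(dir: south)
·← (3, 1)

·→ sense(dir: south)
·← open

·→ push(x: south)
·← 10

·→ move(dir: south)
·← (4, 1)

·→ sense(dir: south)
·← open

·→ push(x: south)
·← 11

·→ move(dir: south)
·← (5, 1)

·→ sense(dir: south)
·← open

·→ push(x: south)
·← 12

·→ move(dir: south)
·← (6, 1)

·→ sense(dir: south)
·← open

·→ push(x: south)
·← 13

·→ move(dir: south)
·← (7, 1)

·→ sense(dir: south)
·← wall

·→ sense(dir: east)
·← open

·→ push(x: east)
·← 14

·→ move(dir: east)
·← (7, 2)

·→ sense(dir: north)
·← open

·→ push(x: north)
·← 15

·→ move(dir: north)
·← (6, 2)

·→ sense(dir: north)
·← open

·→ push(x: north)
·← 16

·→ move(dir: north)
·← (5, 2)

·→ sense(dir: north)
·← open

·→ push(x: north)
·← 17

·→ move(dir: north)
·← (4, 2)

·→ sense(dir: north)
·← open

·→ push(x: north)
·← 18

·→ move(dir: north)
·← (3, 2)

·→ sense(dir: north)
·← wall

·→ sense(dir: east)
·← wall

·→ pop()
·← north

·→ move(dir: south)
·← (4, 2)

·→ sense(dir: east)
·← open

·→ push(x: east)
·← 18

·→ move(dir: east)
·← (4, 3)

·→ sense(dir: south)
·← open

·→ push(x: south)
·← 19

·→ move(dir: south)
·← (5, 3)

·→ sense(dir: south)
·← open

·→ push(x: south)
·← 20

·→ move(dir: south)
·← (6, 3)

·→ sense(dir: south)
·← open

·→ push(x: south)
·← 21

·→ move(dir: south)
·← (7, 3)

·→ sense(dir: south)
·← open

·→ push(x: south)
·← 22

·→ move(dir: south)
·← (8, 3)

·→ sense(dir: east)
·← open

·→ push(x: east)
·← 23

·→ move(dir: east)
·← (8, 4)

·→ sense(dir: north)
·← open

·→ push(x: north)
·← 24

·→ move(dir: north)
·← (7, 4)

·→ sense(dir: north)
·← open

·→ push(x: north)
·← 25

·→ move(dir: north)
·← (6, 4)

·→ sense(dir: north)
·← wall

·→ sense(dir: east)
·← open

·→ push(x: east)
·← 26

·→ move(dir: east)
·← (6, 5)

·→ sense(dir: north)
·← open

·→ push(x: north)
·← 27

·→ move(dir: north)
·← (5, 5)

·→ sense(dir: north)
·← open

·→ push(x: north)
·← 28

·→ move(dir: north)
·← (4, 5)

·→ sense(dir: north)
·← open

·→ push(x: north)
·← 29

·→ move(dir: north)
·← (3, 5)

·→ sense(dir: north)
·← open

·→ push(x: north)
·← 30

·→ move(dir: north)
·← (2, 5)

·→ sense(dir: north)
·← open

·→ push(x: north)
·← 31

·→ move(dir: north)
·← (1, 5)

·→ sense(dir: north)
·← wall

·→ sense(dir: east)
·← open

·→ push(x: east)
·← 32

·→ move(dir: east)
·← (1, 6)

·→ sense(dir: north)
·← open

·→ push(x: north)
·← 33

·→ move(dir: north)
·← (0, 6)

·→ sense(dir: east)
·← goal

·→ move(dir: east)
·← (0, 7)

Answer: (0, 7)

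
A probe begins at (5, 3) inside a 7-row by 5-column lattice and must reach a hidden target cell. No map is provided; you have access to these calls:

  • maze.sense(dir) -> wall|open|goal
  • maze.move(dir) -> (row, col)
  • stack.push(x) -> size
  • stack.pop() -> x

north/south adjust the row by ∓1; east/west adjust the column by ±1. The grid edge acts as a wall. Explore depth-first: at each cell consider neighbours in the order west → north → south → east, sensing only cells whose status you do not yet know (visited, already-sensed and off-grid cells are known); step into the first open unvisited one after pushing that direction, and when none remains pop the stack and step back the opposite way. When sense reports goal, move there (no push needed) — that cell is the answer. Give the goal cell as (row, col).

Action: sense[dir→west]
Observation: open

Action: push[x→west]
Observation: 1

Action: move[dir→west]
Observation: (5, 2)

Action: sense[dir→west]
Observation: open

Action: push[x→west]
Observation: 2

Action: move[dir→west]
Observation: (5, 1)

Action: sense[dir→west]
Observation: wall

Action: sense[dir→north]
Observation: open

Action: push[x→north]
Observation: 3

Action: move[dir→north]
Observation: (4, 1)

Action: sense[dir→west]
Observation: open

Action: push[x→west]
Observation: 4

Action: move[dir→west]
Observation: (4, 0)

Action: sense[dir→north]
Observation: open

Action: push[x→north]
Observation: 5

Action: move[dir→north]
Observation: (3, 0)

Action: sense[dir→north]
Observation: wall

Action: sense[dir→east]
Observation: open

Action: push[x→east]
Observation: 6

Action: move[dir→east]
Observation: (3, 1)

Action: sense[dir→north]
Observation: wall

Action: sense[dir→east]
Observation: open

Action: push[x→east]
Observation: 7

Action: move[dir→east]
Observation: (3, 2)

Action: sense[dir→north]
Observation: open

Action: push[x→north]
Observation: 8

Action: move[dir→north]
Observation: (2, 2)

Action: sense[dir→north]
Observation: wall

Action: sense[dir→east]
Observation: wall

Action: pop[]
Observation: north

Action: move[dir→south]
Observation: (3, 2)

Action: sense[dir→south]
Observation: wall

Action: sense[dir→east]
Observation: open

Action: push[x→east]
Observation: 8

Action: move[dir→east]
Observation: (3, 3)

Action: sense[dir→south]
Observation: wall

Action: sense[dir→east]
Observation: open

Action: push[x→east]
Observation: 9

Action: move[dir→east]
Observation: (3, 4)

Action: sense[dir→north]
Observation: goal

Action: move[dir→north]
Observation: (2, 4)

Answer: (2, 4)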